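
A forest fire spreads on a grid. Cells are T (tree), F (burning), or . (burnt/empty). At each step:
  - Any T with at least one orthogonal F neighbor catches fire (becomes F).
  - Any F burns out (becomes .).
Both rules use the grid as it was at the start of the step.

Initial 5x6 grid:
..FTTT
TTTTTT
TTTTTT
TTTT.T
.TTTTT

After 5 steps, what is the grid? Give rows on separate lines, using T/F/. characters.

Step 1: 2 trees catch fire, 1 burn out
  ...FTT
  TTFTTT
  TTTTTT
  TTTT.T
  .TTTTT
Step 2: 4 trees catch fire, 2 burn out
  ....FT
  TF.FTT
  TTFTTT
  TTTT.T
  .TTTTT
Step 3: 6 trees catch fire, 4 burn out
  .....F
  F...FT
  TF.FTT
  TTFT.T
  .TTTTT
Step 4: 6 trees catch fire, 6 burn out
  ......
  .....F
  F...FT
  TF.F.T
  .TFTTT
Step 5: 4 trees catch fire, 6 burn out
  ......
  ......
  .....F
  F....T
  .F.FTT

......
......
.....F
F....T
.F.FTT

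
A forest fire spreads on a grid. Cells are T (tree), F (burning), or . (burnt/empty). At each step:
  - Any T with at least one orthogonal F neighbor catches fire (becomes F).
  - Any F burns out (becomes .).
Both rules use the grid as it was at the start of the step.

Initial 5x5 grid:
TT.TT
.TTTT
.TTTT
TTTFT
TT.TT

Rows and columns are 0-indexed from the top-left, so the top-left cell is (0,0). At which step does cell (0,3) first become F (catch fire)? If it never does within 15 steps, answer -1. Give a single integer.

Step 1: cell (0,3)='T' (+4 fires, +1 burnt)
Step 2: cell (0,3)='T' (+5 fires, +4 burnt)
Step 3: cell (0,3)='F' (+6 fires, +5 burnt)
  -> target ignites at step 3
Step 4: cell (0,3)='.' (+3 fires, +6 burnt)
Step 5: cell (0,3)='.' (+1 fires, +3 burnt)
Step 6: cell (0,3)='.' (+1 fires, +1 burnt)
Step 7: cell (0,3)='.' (+0 fires, +1 burnt)
  fire out at step 7

3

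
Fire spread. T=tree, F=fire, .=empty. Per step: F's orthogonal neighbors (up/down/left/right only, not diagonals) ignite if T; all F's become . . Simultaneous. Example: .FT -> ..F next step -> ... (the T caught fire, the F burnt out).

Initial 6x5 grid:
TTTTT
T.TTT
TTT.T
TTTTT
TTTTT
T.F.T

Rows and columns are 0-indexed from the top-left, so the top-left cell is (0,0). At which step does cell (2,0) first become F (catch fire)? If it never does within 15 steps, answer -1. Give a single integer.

Step 1: cell (2,0)='T' (+1 fires, +1 burnt)
Step 2: cell (2,0)='T' (+3 fires, +1 burnt)
Step 3: cell (2,0)='T' (+5 fires, +3 burnt)
Step 4: cell (2,0)='T' (+6 fires, +5 burnt)
Step 5: cell (2,0)='F' (+4 fires, +6 burnt)
  -> target ignites at step 5
Step 6: cell (2,0)='.' (+4 fires, +4 burnt)
Step 7: cell (2,0)='.' (+2 fires, +4 burnt)
Step 8: cell (2,0)='.' (+0 fires, +2 burnt)
  fire out at step 8

5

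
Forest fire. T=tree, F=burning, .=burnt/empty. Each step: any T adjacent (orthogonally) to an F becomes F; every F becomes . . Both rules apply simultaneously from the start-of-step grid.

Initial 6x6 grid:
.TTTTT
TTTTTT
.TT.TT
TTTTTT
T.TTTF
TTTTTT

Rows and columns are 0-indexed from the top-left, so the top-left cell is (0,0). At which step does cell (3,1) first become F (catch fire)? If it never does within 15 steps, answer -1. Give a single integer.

Step 1: cell (3,1)='T' (+3 fires, +1 burnt)
Step 2: cell (3,1)='T' (+4 fires, +3 burnt)
Step 3: cell (3,1)='T' (+5 fires, +4 burnt)
Step 4: cell (3,1)='T' (+4 fires, +5 burnt)
Step 5: cell (3,1)='F' (+5 fires, +4 burnt)
  -> target ignites at step 5
Step 6: cell (3,1)='.' (+5 fires, +5 burnt)
Step 7: cell (3,1)='.' (+3 fires, +5 burnt)
Step 8: cell (3,1)='.' (+2 fires, +3 burnt)
Step 9: cell (3,1)='.' (+0 fires, +2 burnt)
  fire out at step 9

5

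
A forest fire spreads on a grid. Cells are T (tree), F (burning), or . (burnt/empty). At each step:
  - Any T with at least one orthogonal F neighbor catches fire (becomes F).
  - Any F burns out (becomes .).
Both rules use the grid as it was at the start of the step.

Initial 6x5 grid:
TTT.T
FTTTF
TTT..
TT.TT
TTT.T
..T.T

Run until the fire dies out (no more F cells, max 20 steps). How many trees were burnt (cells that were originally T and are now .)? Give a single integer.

Answer: 16

Derivation:
Step 1: +5 fires, +2 burnt (F count now 5)
Step 2: +4 fires, +5 burnt (F count now 4)
Step 3: +4 fires, +4 burnt (F count now 4)
Step 4: +1 fires, +4 burnt (F count now 1)
Step 5: +1 fires, +1 burnt (F count now 1)
Step 6: +1 fires, +1 burnt (F count now 1)
Step 7: +0 fires, +1 burnt (F count now 0)
Fire out after step 7
Initially T: 20, now '.': 26
Total burnt (originally-T cells now '.'): 16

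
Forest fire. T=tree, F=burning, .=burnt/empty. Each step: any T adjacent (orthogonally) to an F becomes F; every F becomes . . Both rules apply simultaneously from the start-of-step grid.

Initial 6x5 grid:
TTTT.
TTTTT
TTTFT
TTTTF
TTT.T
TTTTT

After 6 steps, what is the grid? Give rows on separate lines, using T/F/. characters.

Step 1: 5 trees catch fire, 2 burn out
  TTTT.
  TTTFT
  TTF.F
  TTTF.
  TTT.F
  TTTTT
Step 2: 6 trees catch fire, 5 burn out
  TTTF.
  TTF.F
  TF...
  TTF..
  TTT..
  TTTTF
Step 3: 6 trees catch fire, 6 burn out
  TTF..
  TF...
  F....
  TF...
  TTF..
  TTTF.
Step 4: 5 trees catch fire, 6 burn out
  TF...
  F....
  .....
  F....
  TF...
  TTF..
Step 5: 3 trees catch fire, 5 burn out
  F....
  .....
  .....
  .....
  F....
  TF...
Step 6: 1 trees catch fire, 3 burn out
  .....
  .....
  .....
  .....
  .....
  F....

.....
.....
.....
.....
.....
F....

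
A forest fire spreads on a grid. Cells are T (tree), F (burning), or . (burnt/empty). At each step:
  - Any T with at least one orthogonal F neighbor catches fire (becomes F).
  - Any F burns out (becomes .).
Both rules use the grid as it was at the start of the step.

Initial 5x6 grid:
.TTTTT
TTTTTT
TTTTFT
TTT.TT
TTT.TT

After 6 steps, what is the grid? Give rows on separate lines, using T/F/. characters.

Step 1: 4 trees catch fire, 1 burn out
  .TTTTT
  TTTTFT
  TTTF.F
  TTT.FT
  TTT.TT
Step 2: 6 trees catch fire, 4 burn out
  .TTTFT
  TTTF.F
  TTF...
  TTT..F
  TTT.FT
Step 3: 6 trees catch fire, 6 burn out
  .TTF.F
  TTF...
  TF....
  TTF...
  TTT..F
Step 4: 5 trees catch fire, 6 burn out
  .TF...
  TF....
  F.....
  TF....
  TTF...
Step 5: 4 trees catch fire, 5 burn out
  .F....
  F.....
  ......
  F.....
  TF....
Step 6: 1 trees catch fire, 4 burn out
  ......
  ......
  ......
  ......
  F.....

......
......
......
......
F.....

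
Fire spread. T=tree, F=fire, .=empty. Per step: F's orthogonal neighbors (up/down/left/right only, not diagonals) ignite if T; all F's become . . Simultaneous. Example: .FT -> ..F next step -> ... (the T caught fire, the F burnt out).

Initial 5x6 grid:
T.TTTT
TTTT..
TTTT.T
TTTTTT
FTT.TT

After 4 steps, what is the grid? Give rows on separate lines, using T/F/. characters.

Step 1: 2 trees catch fire, 1 burn out
  T.TTTT
  TTTT..
  TTTT.T
  FTTTTT
  .FT.TT
Step 2: 3 trees catch fire, 2 burn out
  T.TTTT
  TTTT..
  FTTT.T
  .FTTTT
  ..F.TT
Step 3: 3 trees catch fire, 3 burn out
  T.TTTT
  FTTT..
  .FTT.T
  ..FTTT
  ....TT
Step 4: 4 trees catch fire, 3 burn out
  F.TTTT
  .FTT..
  ..FT.T
  ...FTT
  ....TT

F.TTTT
.FTT..
..FT.T
...FTT
....TT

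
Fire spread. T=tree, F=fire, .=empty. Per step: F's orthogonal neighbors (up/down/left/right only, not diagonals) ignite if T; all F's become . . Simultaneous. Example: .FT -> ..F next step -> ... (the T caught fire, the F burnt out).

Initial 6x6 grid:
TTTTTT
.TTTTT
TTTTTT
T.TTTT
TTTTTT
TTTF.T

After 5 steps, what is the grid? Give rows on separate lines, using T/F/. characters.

Step 1: 2 trees catch fire, 1 burn out
  TTTTTT
  .TTTTT
  TTTTTT
  T.TTTT
  TTTFTT
  TTF..T
Step 2: 4 trees catch fire, 2 burn out
  TTTTTT
  .TTTTT
  TTTTTT
  T.TFTT
  TTF.FT
  TF...T
Step 3: 6 trees catch fire, 4 burn out
  TTTTTT
  .TTTTT
  TTTFTT
  T.F.FT
  TF...F
  F....T
Step 4: 6 trees catch fire, 6 burn out
  TTTTTT
  .TTFTT
  TTF.FT
  T....F
  F.....
  .....F
Step 5: 6 trees catch fire, 6 burn out
  TTTFTT
  .TF.FT
  TF...F
  F.....
  ......
  ......

TTTFTT
.TF.FT
TF...F
F.....
......
......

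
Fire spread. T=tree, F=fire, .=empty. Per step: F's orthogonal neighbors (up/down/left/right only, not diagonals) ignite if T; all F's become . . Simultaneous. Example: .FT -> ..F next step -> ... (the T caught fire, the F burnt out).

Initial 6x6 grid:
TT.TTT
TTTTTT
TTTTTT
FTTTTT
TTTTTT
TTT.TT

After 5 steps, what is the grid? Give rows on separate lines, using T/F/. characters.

Step 1: 3 trees catch fire, 1 burn out
  TT.TTT
  TTTTTT
  FTTTTT
  .FTTTT
  FTTTTT
  TTT.TT
Step 2: 5 trees catch fire, 3 burn out
  TT.TTT
  FTTTTT
  .FTTTT
  ..FTTT
  .FTTTT
  FTT.TT
Step 3: 6 trees catch fire, 5 burn out
  FT.TTT
  .FTTTT
  ..FTTT
  ...FTT
  ..FTTT
  .FT.TT
Step 4: 6 trees catch fire, 6 burn out
  .F.TTT
  ..FTTT
  ...FTT
  ....FT
  ...FTT
  ..F.TT
Step 5: 4 trees catch fire, 6 burn out
  ...TTT
  ...FTT
  ....FT
  .....F
  ....FT
  ....TT

...TTT
...FTT
....FT
.....F
....FT
....TT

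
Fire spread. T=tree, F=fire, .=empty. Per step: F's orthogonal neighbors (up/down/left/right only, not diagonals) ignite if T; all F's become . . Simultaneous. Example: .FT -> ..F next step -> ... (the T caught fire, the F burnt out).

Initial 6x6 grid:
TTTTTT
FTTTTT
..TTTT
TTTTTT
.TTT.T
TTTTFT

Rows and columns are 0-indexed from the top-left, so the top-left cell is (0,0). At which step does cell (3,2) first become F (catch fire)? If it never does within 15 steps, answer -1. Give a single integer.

Step 1: cell (3,2)='T' (+4 fires, +2 burnt)
Step 2: cell (3,2)='T' (+5 fires, +4 burnt)
Step 3: cell (3,2)='T' (+7 fires, +5 burnt)
Step 4: cell (3,2)='F' (+8 fires, +7 burnt)
  -> target ignites at step 4
Step 5: cell (3,2)='.' (+4 fires, +8 burnt)
Step 6: cell (3,2)='.' (+2 fires, +4 burnt)
Step 7: cell (3,2)='.' (+0 fires, +2 burnt)
  fire out at step 7

4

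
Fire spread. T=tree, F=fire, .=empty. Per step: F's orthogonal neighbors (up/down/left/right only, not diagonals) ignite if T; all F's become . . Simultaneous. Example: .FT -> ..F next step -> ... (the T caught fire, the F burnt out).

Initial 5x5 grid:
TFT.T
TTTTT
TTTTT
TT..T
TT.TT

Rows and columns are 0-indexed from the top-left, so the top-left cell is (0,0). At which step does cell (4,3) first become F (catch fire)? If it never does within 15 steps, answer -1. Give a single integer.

Step 1: cell (4,3)='T' (+3 fires, +1 burnt)
Step 2: cell (4,3)='T' (+3 fires, +3 burnt)
Step 3: cell (4,3)='T' (+4 fires, +3 burnt)
Step 4: cell (4,3)='T' (+4 fires, +4 burnt)
Step 5: cell (4,3)='T' (+3 fires, +4 burnt)
Step 6: cell (4,3)='T' (+1 fires, +3 burnt)
Step 7: cell (4,3)='T' (+1 fires, +1 burnt)
Step 8: cell (4,3)='F' (+1 fires, +1 burnt)
  -> target ignites at step 8
Step 9: cell (4,3)='.' (+0 fires, +1 burnt)
  fire out at step 9

8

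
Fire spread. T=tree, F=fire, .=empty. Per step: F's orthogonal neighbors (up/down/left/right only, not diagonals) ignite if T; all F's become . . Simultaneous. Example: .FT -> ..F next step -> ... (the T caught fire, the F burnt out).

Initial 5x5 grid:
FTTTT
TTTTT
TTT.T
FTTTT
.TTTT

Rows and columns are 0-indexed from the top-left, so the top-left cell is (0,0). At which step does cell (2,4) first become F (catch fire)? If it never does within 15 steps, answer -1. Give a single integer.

Step 1: cell (2,4)='T' (+4 fires, +2 burnt)
Step 2: cell (2,4)='T' (+5 fires, +4 burnt)
Step 3: cell (2,4)='T' (+5 fires, +5 burnt)
Step 4: cell (2,4)='T' (+4 fires, +5 burnt)
Step 5: cell (2,4)='F' (+3 fires, +4 burnt)
  -> target ignites at step 5
Step 6: cell (2,4)='.' (+0 fires, +3 burnt)
  fire out at step 6

5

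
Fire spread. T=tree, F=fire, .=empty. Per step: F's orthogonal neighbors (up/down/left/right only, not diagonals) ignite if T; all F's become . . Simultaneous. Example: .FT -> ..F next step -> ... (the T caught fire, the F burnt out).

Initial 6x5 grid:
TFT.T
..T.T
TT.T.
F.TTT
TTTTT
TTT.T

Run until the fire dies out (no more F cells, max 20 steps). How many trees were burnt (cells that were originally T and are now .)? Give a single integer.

Answer: 18

Derivation:
Step 1: +4 fires, +2 burnt (F count now 4)
Step 2: +4 fires, +4 burnt (F count now 4)
Step 3: +2 fires, +4 burnt (F count now 2)
Step 4: +3 fires, +2 burnt (F count now 3)
Step 5: +2 fires, +3 burnt (F count now 2)
Step 6: +3 fires, +2 burnt (F count now 3)
Step 7: +0 fires, +3 burnt (F count now 0)
Fire out after step 7
Initially T: 20, now '.': 28
Total burnt (originally-T cells now '.'): 18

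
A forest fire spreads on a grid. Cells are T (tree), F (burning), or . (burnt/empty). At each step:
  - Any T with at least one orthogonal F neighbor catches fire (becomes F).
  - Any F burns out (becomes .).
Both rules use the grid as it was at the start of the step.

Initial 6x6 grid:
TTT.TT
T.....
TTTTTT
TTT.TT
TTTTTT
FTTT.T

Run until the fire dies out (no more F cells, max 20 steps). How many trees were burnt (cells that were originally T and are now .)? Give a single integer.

Step 1: +2 fires, +1 burnt (F count now 2)
Step 2: +3 fires, +2 burnt (F count now 3)
Step 3: +4 fires, +3 burnt (F count now 4)
Step 4: +4 fires, +4 burnt (F count now 4)
Step 5: +3 fires, +4 burnt (F count now 3)
Step 6: +4 fires, +3 burnt (F count now 4)
Step 7: +4 fires, +4 burnt (F count now 4)
Step 8: +1 fires, +4 burnt (F count now 1)
Step 9: +0 fires, +1 burnt (F count now 0)
Fire out after step 9
Initially T: 27, now '.': 34
Total burnt (originally-T cells now '.'): 25

Answer: 25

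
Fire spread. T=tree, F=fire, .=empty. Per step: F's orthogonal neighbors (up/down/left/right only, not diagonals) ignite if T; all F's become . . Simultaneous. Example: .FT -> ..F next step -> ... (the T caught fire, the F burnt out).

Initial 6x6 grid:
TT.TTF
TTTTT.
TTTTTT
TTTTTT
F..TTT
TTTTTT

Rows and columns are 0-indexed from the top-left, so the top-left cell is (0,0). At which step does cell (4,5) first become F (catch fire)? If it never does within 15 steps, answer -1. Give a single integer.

Step 1: cell (4,5)='T' (+3 fires, +2 burnt)
Step 2: cell (4,5)='T' (+5 fires, +3 burnt)
Step 3: cell (4,5)='T' (+6 fires, +5 burnt)
Step 4: cell (4,5)='T' (+9 fires, +6 burnt)
Step 5: cell (4,5)='T' (+5 fires, +9 burnt)
Step 6: cell (4,5)='F' (+2 fires, +5 burnt)
  -> target ignites at step 6
Step 7: cell (4,5)='.' (+0 fires, +2 burnt)
  fire out at step 7

6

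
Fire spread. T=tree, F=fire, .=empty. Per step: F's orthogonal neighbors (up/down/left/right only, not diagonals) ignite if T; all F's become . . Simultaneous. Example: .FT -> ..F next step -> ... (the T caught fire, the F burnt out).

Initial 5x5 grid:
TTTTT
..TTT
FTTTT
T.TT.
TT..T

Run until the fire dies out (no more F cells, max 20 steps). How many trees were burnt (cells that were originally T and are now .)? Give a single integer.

Step 1: +2 fires, +1 burnt (F count now 2)
Step 2: +2 fires, +2 burnt (F count now 2)
Step 3: +4 fires, +2 burnt (F count now 4)
Step 4: +4 fires, +4 burnt (F count now 4)
Step 5: +3 fires, +4 burnt (F count now 3)
Step 6: +2 fires, +3 burnt (F count now 2)
Step 7: +0 fires, +2 burnt (F count now 0)
Fire out after step 7
Initially T: 18, now '.': 24
Total burnt (originally-T cells now '.'): 17

Answer: 17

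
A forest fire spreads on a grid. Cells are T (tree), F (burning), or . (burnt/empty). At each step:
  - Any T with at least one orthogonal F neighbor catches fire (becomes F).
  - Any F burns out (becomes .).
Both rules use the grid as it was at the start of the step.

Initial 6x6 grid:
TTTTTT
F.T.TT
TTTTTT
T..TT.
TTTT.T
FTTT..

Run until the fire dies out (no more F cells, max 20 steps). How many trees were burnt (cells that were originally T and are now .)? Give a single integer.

Answer: 25

Derivation:
Step 1: +4 fires, +2 burnt (F count now 4)
Step 2: +5 fires, +4 burnt (F count now 5)
Step 3: +4 fires, +5 burnt (F count now 4)
Step 4: +4 fires, +4 burnt (F count now 4)
Step 5: +3 fires, +4 burnt (F count now 3)
Step 6: +4 fires, +3 burnt (F count now 4)
Step 7: +1 fires, +4 burnt (F count now 1)
Step 8: +0 fires, +1 burnt (F count now 0)
Fire out after step 8
Initially T: 26, now '.': 35
Total burnt (originally-T cells now '.'): 25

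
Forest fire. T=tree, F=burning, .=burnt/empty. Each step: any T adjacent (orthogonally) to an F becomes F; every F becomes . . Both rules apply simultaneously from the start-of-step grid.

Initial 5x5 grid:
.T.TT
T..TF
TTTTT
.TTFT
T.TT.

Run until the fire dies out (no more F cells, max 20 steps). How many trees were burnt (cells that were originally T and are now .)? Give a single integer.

Answer: 14

Derivation:
Step 1: +7 fires, +2 burnt (F count now 7)
Step 2: +4 fires, +7 burnt (F count now 4)
Step 3: +1 fires, +4 burnt (F count now 1)
Step 4: +1 fires, +1 burnt (F count now 1)
Step 5: +1 fires, +1 burnt (F count now 1)
Step 6: +0 fires, +1 burnt (F count now 0)
Fire out after step 6
Initially T: 16, now '.': 23
Total burnt (originally-T cells now '.'): 14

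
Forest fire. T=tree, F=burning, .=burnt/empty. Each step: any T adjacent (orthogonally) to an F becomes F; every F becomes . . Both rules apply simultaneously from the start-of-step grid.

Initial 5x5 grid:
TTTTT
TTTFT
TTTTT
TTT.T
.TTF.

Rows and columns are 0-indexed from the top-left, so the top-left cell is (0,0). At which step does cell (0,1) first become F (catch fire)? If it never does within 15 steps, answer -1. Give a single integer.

Step 1: cell (0,1)='T' (+5 fires, +2 burnt)
Step 2: cell (0,1)='T' (+7 fires, +5 burnt)
Step 3: cell (0,1)='F' (+5 fires, +7 burnt)
  -> target ignites at step 3
Step 4: cell (0,1)='.' (+3 fires, +5 burnt)
Step 5: cell (0,1)='.' (+0 fires, +3 burnt)
  fire out at step 5

3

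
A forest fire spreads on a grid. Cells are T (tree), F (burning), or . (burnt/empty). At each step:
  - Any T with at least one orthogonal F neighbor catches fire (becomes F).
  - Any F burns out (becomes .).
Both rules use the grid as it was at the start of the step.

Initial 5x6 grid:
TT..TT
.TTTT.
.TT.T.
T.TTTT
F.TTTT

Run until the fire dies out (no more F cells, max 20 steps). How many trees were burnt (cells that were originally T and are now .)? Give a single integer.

Answer: 1

Derivation:
Step 1: +1 fires, +1 burnt (F count now 1)
Step 2: +0 fires, +1 burnt (F count now 0)
Fire out after step 2
Initially T: 20, now '.': 11
Total burnt (originally-T cells now '.'): 1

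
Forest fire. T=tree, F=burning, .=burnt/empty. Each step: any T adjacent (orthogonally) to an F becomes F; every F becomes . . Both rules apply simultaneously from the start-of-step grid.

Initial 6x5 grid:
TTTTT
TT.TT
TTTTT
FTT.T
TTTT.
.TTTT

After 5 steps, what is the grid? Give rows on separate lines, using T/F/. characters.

Step 1: 3 trees catch fire, 1 burn out
  TTTTT
  TT.TT
  FTTTT
  .FT.T
  FTTT.
  .TTTT
Step 2: 4 trees catch fire, 3 burn out
  TTTTT
  FT.TT
  .FTTT
  ..F.T
  .FTT.
  .TTTT
Step 3: 5 trees catch fire, 4 burn out
  FTTTT
  .F.TT
  ..FTT
  ....T
  ..FT.
  .FTTT
Step 4: 4 trees catch fire, 5 burn out
  .FTTT
  ...TT
  ...FT
  ....T
  ...F.
  ..FTT
Step 5: 4 trees catch fire, 4 burn out
  ..FTT
  ...FT
  ....F
  ....T
  .....
  ...FT

..FTT
...FT
....F
....T
.....
...FT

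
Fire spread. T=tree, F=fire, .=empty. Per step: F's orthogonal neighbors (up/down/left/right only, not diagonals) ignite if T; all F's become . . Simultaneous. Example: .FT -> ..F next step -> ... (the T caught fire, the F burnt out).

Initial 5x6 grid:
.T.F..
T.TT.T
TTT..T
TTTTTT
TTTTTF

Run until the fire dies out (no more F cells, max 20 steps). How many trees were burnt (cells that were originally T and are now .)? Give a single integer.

Step 1: +3 fires, +2 burnt (F count now 3)
Step 2: +4 fires, +3 burnt (F count now 4)
Step 3: +4 fires, +4 burnt (F count now 4)
Step 4: +3 fires, +4 burnt (F count now 3)
Step 5: +3 fires, +3 burnt (F count now 3)
Step 6: +2 fires, +3 burnt (F count now 2)
Step 7: +0 fires, +2 burnt (F count now 0)
Fire out after step 7
Initially T: 20, now '.': 29
Total burnt (originally-T cells now '.'): 19

Answer: 19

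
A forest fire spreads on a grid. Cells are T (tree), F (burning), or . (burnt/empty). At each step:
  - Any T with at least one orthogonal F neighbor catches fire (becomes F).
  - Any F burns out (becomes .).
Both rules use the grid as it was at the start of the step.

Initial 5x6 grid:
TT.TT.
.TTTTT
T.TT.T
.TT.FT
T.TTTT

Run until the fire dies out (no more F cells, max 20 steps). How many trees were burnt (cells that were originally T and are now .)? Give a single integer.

Step 1: +2 fires, +1 burnt (F count now 2)
Step 2: +3 fires, +2 burnt (F count now 3)
Step 3: +2 fires, +3 burnt (F count now 2)
Step 4: +2 fires, +2 burnt (F count now 2)
Step 5: +4 fires, +2 burnt (F count now 4)
Step 6: +3 fires, +4 burnt (F count now 3)
Step 7: +1 fires, +3 burnt (F count now 1)
Step 8: +1 fires, +1 burnt (F count now 1)
Step 9: +1 fires, +1 burnt (F count now 1)
Step 10: +0 fires, +1 burnt (F count now 0)
Fire out after step 10
Initially T: 21, now '.': 28
Total burnt (originally-T cells now '.'): 19

Answer: 19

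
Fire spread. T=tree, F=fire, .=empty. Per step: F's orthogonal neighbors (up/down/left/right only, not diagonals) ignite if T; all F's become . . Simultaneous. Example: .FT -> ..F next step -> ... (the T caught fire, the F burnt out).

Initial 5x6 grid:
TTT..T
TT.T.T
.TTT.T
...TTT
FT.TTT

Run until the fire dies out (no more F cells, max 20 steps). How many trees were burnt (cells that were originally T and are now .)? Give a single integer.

Answer: 1

Derivation:
Step 1: +1 fires, +1 burnt (F count now 1)
Step 2: +0 fires, +1 burnt (F count now 0)
Fire out after step 2
Initially T: 19, now '.': 12
Total burnt (originally-T cells now '.'): 1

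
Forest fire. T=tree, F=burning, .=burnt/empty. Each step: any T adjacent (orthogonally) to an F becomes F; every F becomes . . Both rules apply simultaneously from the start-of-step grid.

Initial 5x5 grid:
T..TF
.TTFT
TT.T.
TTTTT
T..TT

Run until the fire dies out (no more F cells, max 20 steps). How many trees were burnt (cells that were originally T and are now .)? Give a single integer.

Step 1: +4 fires, +2 burnt (F count now 4)
Step 2: +2 fires, +4 burnt (F count now 2)
Step 3: +4 fires, +2 burnt (F count now 4)
Step 4: +3 fires, +4 burnt (F count now 3)
Step 5: +1 fires, +3 burnt (F count now 1)
Step 6: +1 fires, +1 burnt (F count now 1)
Step 7: +0 fires, +1 burnt (F count now 0)
Fire out after step 7
Initially T: 16, now '.': 24
Total burnt (originally-T cells now '.'): 15

Answer: 15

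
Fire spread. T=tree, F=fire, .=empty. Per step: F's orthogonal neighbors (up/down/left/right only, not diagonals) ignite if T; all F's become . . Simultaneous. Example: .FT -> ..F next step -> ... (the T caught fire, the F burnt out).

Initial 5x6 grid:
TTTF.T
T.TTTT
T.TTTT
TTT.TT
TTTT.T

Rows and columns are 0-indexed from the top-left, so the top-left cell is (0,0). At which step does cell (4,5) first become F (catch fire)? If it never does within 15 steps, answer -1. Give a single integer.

Step 1: cell (4,5)='T' (+2 fires, +1 burnt)
Step 2: cell (4,5)='T' (+4 fires, +2 burnt)
Step 3: cell (4,5)='T' (+4 fires, +4 burnt)
Step 4: cell (4,5)='T' (+5 fires, +4 burnt)
Step 5: cell (4,5)='T' (+4 fires, +5 burnt)
Step 6: cell (4,5)='F' (+4 fires, +4 burnt)
  -> target ignites at step 6
Step 7: cell (4,5)='.' (+1 fires, +4 burnt)
Step 8: cell (4,5)='.' (+0 fires, +1 burnt)
  fire out at step 8

6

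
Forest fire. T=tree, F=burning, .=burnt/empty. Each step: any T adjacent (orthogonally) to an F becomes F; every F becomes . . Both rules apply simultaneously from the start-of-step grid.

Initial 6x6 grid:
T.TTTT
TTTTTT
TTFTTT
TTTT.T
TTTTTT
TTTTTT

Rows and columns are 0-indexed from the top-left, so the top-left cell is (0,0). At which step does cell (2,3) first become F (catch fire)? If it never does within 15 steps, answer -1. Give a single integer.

Step 1: cell (2,3)='F' (+4 fires, +1 burnt)
  -> target ignites at step 1
Step 2: cell (2,3)='.' (+8 fires, +4 burnt)
Step 3: cell (2,3)='.' (+8 fires, +8 burnt)
Step 4: cell (2,3)='.' (+8 fires, +8 burnt)
Step 5: cell (2,3)='.' (+4 fires, +8 burnt)
Step 6: cell (2,3)='.' (+1 fires, +4 burnt)
Step 7: cell (2,3)='.' (+0 fires, +1 burnt)
  fire out at step 7

1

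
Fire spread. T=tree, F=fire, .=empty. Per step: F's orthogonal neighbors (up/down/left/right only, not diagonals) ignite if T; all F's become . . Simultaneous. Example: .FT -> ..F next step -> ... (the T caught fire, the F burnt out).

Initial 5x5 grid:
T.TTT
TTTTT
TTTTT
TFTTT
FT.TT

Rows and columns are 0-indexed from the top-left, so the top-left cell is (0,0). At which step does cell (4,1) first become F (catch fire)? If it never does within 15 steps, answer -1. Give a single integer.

Step 1: cell (4,1)='F' (+4 fires, +2 burnt)
  -> target ignites at step 1
Step 2: cell (4,1)='.' (+4 fires, +4 burnt)
Step 3: cell (4,1)='.' (+5 fires, +4 burnt)
Step 4: cell (4,1)='.' (+5 fires, +5 burnt)
Step 5: cell (4,1)='.' (+2 fires, +5 burnt)
Step 6: cell (4,1)='.' (+1 fires, +2 burnt)
Step 7: cell (4,1)='.' (+0 fires, +1 burnt)
  fire out at step 7

1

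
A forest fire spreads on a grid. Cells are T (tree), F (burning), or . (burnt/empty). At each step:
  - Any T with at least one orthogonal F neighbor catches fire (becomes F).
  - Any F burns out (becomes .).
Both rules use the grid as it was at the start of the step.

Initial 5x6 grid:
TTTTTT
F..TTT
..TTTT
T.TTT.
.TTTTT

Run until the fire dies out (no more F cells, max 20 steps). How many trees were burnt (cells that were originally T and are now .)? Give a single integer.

Step 1: +1 fires, +1 burnt (F count now 1)
Step 2: +1 fires, +1 burnt (F count now 1)
Step 3: +1 fires, +1 burnt (F count now 1)
Step 4: +1 fires, +1 burnt (F count now 1)
Step 5: +2 fires, +1 burnt (F count now 2)
Step 6: +3 fires, +2 burnt (F count now 3)
Step 7: +4 fires, +3 burnt (F count now 4)
Step 8: +4 fires, +4 burnt (F count now 4)
Step 9: +2 fires, +4 burnt (F count now 2)
Step 10: +2 fires, +2 burnt (F count now 2)
Step 11: +0 fires, +2 burnt (F count now 0)
Fire out after step 11
Initially T: 22, now '.': 29
Total burnt (originally-T cells now '.'): 21

Answer: 21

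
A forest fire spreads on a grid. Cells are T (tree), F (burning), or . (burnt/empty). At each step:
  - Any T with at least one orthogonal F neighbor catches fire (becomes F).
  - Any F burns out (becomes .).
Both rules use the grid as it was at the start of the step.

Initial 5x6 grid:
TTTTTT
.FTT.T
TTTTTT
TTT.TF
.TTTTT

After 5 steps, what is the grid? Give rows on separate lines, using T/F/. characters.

Step 1: 6 trees catch fire, 2 burn out
  TFTTTT
  ..FT.T
  TFTTTF
  TTT.F.
  .TTTTF
Step 2: 9 trees catch fire, 6 burn out
  F.FTTT
  ...F.F
  F.FTF.
  TFT...
  .TTTF.
Step 3: 7 trees catch fire, 9 burn out
  ...FTF
  ......
  ...F..
  F.F...
  .FTF..
Step 4: 2 trees catch fire, 7 burn out
  ....F.
  ......
  ......
  ......
  ..F...
Step 5: 0 trees catch fire, 2 burn out
  ......
  ......
  ......
  ......
  ......

......
......
......
......
......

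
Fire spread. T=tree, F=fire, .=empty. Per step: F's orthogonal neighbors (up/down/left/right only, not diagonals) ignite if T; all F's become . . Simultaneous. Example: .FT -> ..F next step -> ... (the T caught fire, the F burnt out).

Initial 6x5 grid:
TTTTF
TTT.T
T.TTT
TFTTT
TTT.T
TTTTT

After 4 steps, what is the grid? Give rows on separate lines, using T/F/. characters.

Step 1: 5 trees catch fire, 2 burn out
  TTTF.
  TTT.F
  T.TTT
  F.FTT
  TFT.T
  TTTTT
Step 2: 8 trees catch fire, 5 burn out
  TTF..
  TTT..
  F.FTF
  ...FT
  F.F.T
  TFTTT
Step 3: 7 trees catch fire, 8 burn out
  TF...
  FTF..
  ...F.
  ....F
  ....T
  F.FTT
Step 4: 4 trees catch fire, 7 burn out
  F....
  .F...
  .....
  .....
  ....F
  ...FT

F....
.F...
.....
.....
....F
...FT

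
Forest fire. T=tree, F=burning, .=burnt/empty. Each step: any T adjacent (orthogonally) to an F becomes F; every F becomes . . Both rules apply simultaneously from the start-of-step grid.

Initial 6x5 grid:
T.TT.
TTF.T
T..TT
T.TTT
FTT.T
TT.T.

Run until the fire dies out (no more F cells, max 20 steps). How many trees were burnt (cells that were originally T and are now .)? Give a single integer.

Step 1: +5 fires, +2 burnt (F count now 5)
Step 2: +5 fires, +5 burnt (F count now 5)
Step 3: +2 fires, +5 burnt (F count now 2)
Step 4: +1 fires, +2 burnt (F count now 1)
Step 5: +2 fires, +1 burnt (F count now 2)
Step 6: +2 fires, +2 burnt (F count now 2)
Step 7: +1 fires, +2 burnt (F count now 1)
Step 8: +0 fires, +1 burnt (F count now 0)
Fire out after step 8
Initially T: 19, now '.': 29
Total burnt (originally-T cells now '.'): 18

Answer: 18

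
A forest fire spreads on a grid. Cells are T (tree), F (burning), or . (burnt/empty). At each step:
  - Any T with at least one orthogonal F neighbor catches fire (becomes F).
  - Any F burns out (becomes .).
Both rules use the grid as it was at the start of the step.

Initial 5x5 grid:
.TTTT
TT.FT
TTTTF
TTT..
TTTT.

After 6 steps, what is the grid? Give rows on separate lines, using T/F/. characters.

Step 1: 3 trees catch fire, 2 burn out
  .TTFT
  TT..F
  TTTF.
  TTT..
  TTTT.
Step 2: 3 trees catch fire, 3 burn out
  .TF.F
  TT...
  TTF..
  TTT..
  TTTT.
Step 3: 3 trees catch fire, 3 burn out
  .F...
  TT...
  TF...
  TTF..
  TTTT.
Step 4: 4 trees catch fire, 3 burn out
  .....
  TF...
  F....
  TF...
  TTFT.
Step 5: 4 trees catch fire, 4 burn out
  .....
  F....
  .....
  F....
  TF.F.
Step 6: 1 trees catch fire, 4 burn out
  .....
  .....
  .....
  .....
  F....

.....
.....
.....
.....
F....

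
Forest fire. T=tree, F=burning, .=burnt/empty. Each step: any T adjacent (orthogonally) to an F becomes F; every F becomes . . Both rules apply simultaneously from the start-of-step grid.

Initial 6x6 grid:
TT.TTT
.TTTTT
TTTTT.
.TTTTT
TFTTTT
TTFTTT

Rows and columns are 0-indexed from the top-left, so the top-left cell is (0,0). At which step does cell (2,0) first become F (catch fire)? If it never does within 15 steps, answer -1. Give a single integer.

Step 1: cell (2,0)='T' (+5 fires, +2 burnt)
Step 2: cell (2,0)='T' (+5 fires, +5 burnt)
Step 3: cell (2,0)='F' (+6 fires, +5 burnt)
  -> target ignites at step 3
Step 4: cell (2,0)='.' (+5 fires, +6 burnt)
Step 5: cell (2,0)='.' (+4 fires, +5 burnt)
Step 6: cell (2,0)='.' (+2 fires, +4 burnt)
Step 7: cell (2,0)='.' (+2 fires, +2 burnt)
Step 8: cell (2,0)='.' (+1 fires, +2 burnt)
Step 9: cell (2,0)='.' (+0 fires, +1 burnt)
  fire out at step 9

3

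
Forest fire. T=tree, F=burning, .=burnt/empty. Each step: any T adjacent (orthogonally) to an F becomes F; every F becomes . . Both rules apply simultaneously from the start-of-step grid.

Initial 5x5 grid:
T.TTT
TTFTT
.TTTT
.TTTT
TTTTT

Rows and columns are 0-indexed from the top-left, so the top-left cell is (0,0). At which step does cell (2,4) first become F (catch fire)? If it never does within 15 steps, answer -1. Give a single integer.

Step 1: cell (2,4)='T' (+4 fires, +1 burnt)
Step 2: cell (2,4)='T' (+6 fires, +4 burnt)
Step 3: cell (2,4)='F' (+6 fires, +6 burnt)
  -> target ignites at step 3
Step 4: cell (2,4)='.' (+3 fires, +6 burnt)
Step 5: cell (2,4)='.' (+2 fires, +3 burnt)
Step 6: cell (2,4)='.' (+0 fires, +2 burnt)
  fire out at step 6

3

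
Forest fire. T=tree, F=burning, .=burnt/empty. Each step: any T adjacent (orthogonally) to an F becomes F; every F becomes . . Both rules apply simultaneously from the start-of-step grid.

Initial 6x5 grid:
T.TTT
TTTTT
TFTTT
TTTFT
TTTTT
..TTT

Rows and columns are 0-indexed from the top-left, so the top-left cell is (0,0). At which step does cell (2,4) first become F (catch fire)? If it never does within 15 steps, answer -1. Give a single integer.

Step 1: cell (2,4)='T' (+8 fires, +2 burnt)
Step 2: cell (2,4)='F' (+9 fires, +8 burnt)
  -> target ignites at step 2
Step 3: cell (2,4)='.' (+7 fires, +9 burnt)
Step 4: cell (2,4)='.' (+1 fires, +7 burnt)
Step 5: cell (2,4)='.' (+0 fires, +1 burnt)
  fire out at step 5

2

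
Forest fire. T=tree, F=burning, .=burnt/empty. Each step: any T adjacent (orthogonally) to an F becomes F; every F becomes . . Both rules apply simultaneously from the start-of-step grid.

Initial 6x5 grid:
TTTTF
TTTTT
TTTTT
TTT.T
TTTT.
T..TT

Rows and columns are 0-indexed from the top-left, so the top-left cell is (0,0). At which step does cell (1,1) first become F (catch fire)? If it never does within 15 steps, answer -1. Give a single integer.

Step 1: cell (1,1)='T' (+2 fires, +1 burnt)
Step 2: cell (1,1)='T' (+3 fires, +2 burnt)
Step 3: cell (1,1)='T' (+4 fires, +3 burnt)
Step 4: cell (1,1)='F' (+3 fires, +4 burnt)
  -> target ignites at step 4
Step 5: cell (1,1)='.' (+3 fires, +3 burnt)
Step 6: cell (1,1)='.' (+3 fires, +3 burnt)
Step 7: cell (1,1)='.' (+3 fires, +3 burnt)
Step 8: cell (1,1)='.' (+2 fires, +3 burnt)
Step 9: cell (1,1)='.' (+2 fires, +2 burnt)
Step 10: cell (1,1)='.' (+0 fires, +2 burnt)
  fire out at step 10

4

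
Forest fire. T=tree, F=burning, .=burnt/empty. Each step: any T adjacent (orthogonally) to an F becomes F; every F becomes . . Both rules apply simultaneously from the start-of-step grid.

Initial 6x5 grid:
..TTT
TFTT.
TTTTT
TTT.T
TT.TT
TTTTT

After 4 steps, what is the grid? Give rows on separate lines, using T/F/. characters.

Step 1: 3 trees catch fire, 1 burn out
  ..TTT
  F.FT.
  TFTTT
  TTT.T
  TT.TT
  TTTTT
Step 2: 5 trees catch fire, 3 burn out
  ..FTT
  ...F.
  F.FTT
  TFT.T
  TT.TT
  TTTTT
Step 3: 5 trees catch fire, 5 burn out
  ...FT
  .....
  ...FT
  F.F.T
  TF.TT
  TTTTT
Step 4: 4 trees catch fire, 5 burn out
  ....F
  .....
  ....F
  ....T
  F..TT
  TFTTT

....F
.....
....F
....T
F..TT
TFTTT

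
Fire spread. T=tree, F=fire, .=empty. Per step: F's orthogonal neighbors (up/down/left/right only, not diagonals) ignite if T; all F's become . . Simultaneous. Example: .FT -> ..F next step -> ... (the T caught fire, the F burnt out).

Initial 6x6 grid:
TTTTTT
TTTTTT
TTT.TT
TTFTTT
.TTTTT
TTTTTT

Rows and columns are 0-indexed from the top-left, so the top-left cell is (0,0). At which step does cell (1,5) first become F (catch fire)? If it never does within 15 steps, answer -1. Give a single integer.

Step 1: cell (1,5)='T' (+4 fires, +1 burnt)
Step 2: cell (1,5)='T' (+7 fires, +4 burnt)
Step 3: cell (1,5)='T' (+9 fires, +7 burnt)
Step 4: cell (1,5)='T' (+8 fires, +9 burnt)
Step 5: cell (1,5)='F' (+4 fires, +8 burnt)
  -> target ignites at step 5
Step 6: cell (1,5)='.' (+1 fires, +4 burnt)
Step 7: cell (1,5)='.' (+0 fires, +1 burnt)
  fire out at step 7

5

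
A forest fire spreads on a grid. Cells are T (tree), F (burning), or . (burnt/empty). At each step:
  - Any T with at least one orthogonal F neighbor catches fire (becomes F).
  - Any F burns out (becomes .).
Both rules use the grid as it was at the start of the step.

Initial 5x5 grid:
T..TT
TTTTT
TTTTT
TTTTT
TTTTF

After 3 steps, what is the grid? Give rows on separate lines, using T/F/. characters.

Step 1: 2 trees catch fire, 1 burn out
  T..TT
  TTTTT
  TTTTT
  TTTTF
  TTTF.
Step 2: 3 trees catch fire, 2 burn out
  T..TT
  TTTTT
  TTTTF
  TTTF.
  TTF..
Step 3: 4 trees catch fire, 3 burn out
  T..TT
  TTTTF
  TTTF.
  TTF..
  TF...

T..TT
TTTTF
TTTF.
TTF..
TF...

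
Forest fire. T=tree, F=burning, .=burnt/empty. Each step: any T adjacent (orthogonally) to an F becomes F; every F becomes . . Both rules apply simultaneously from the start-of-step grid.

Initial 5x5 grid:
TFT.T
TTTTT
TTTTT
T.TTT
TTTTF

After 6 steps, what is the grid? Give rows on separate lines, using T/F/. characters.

Step 1: 5 trees catch fire, 2 burn out
  F.F.T
  TFTTT
  TTTTT
  T.TTF
  TTTF.
Step 2: 6 trees catch fire, 5 burn out
  ....T
  F.FTT
  TFTTF
  T.TF.
  TTF..
Step 3: 7 trees catch fire, 6 burn out
  ....T
  ...FF
  F.FF.
  T.F..
  TF...
Step 4: 3 trees catch fire, 7 burn out
  ....F
  .....
  .....
  F....
  F....
Step 5: 0 trees catch fire, 3 burn out
  .....
  .....
  .....
  .....
  .....
Step 6: 0 trees catch fire, 0 burn out
  .....
  .....
  .....
  .....
  .....

.....
.....
.....
.....
.....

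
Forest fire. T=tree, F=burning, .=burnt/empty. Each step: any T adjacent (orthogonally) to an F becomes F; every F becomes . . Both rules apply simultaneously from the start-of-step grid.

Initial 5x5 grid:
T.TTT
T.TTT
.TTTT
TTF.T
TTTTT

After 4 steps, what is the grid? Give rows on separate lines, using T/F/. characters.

Step 1: 3 trees catch fire, 1 burn out
  T.TTT
  T.TTT
  .TFTT
  TF..T
  TTFTT
Step 2: 6 trees catch fire, 3 burn out
  T.TTT
  T.FTT
  .F.FT
  F...T
  TF.FT
Step 3: 5 trees catch fire, 6 burn out
  T.FTT
  T..FT
  ....F
  ....T
  F...F
Step 4: 3 trees catch fire, 5 burn out
  T..FT
  T...F
  .....
  ....F
  .....

T..FT
T...F
.....
....F
.....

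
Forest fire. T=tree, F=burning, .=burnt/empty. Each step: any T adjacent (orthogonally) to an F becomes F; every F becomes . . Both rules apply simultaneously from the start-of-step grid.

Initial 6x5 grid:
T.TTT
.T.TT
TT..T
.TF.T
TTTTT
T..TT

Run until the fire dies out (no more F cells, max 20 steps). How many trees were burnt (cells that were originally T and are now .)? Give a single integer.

Step 1: +2 fires, +1 burnt (F count now 2)
Step 2: +3 fires, +2 burnt (F count now 3)
Step 3: +5 fires, +3 burnt (F count now 5)
Step 4: +3 fires, +5 burnt (F count now 3)
Step 5: +1 fires, +3 burnt (F count now 1)
Step 6: +1 fires, +1 burnt (F count now 1)
Step 7: +2 fires, +1 burnt (F count now 2)
Step 8: +1 fires, +2 burnt (F count now 1)
Step 9: +1 fires, +1 burnt (F count now 1)
Step 10: +0 fires, +1 burnt (F count now 0)
Fire out after step 10
Initially T: 20, now '.': 29
Total burnt (originally-T cells now '.'): 19

Answer: 19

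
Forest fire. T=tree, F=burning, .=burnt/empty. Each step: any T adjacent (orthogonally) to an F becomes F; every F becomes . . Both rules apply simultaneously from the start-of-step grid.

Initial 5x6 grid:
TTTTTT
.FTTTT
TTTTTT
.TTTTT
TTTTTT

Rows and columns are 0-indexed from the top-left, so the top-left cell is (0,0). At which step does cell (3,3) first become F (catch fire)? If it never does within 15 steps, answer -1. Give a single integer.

Step 1: cell (3,3)='T' (+3 fires, +1 burnt)
Step 2: cell (3,3)='T' (+6 fires, +3 burnt)
Step 3: cell (3,3)='T' (+5 fires, +6 burnt)
Step 4: cell (3,3)='F' (+6 fires, +5 burnt)
  -> target ignites at step 4
Step 5: cell (3,3)='.' (+4 fires, +6 burnt)
Step 6: cell (3,3)='.' (+2 fires, +4 burnt)
Step 7: cell (3,3)='.' (+1 fires, +2 burnt)
Step 8: cell (3,3)='.' (+0 fires, +1 burnt)
  fire out at step 8

4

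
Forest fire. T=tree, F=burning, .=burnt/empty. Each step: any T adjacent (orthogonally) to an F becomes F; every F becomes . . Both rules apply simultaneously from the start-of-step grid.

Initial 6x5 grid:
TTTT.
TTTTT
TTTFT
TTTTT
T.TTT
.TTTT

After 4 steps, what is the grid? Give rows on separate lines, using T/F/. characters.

Step 1: 4 trees catch fire, 1 burn out
  TTTT.
  TTTFT
  TTF.F
  TTTFT
  T.TTT
  .TTTT
Step 2: 7 trees catch fire, 4 burn out
  TTTF.
  TTF.F
  TF...
  TTF.F
  T.TFT
  .TTTT
Step 3: 7 trees catch fire, 7 burn out
  TTF..
  TF...
  F....
  TF...
  T.F.F
  .TTFT
Step 4: 5 trees catch fire, 7 burn out
  TF...
  F....
  .....
  F....
  T....
  .TF.F

TF...
F....
.....
F....
T....
.TF.F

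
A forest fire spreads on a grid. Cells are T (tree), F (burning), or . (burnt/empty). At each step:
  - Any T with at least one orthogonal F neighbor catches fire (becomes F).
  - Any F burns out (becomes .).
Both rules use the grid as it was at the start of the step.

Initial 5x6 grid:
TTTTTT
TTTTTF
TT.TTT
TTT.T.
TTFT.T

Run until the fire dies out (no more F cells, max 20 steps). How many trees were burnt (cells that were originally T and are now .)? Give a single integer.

Answer: 23

Derivation:
Step 1: +6 fires, +2 burnt (F count now 6)
Step 2: +5 fires, +6 burnt (F count now 5)
Step 3: +6 fires, +5 burnt (F count now 6)
Step 4: +3 fires, +6 burnt (F count now 3)
Step 5: +2 fires, +3 burnt (F count now 2)
Step 6: +1 fires, +2 burnt (F count now 1)
Step 7: +0 fires, +1 burnt (F count now 0)
Fire out after step 7
Initially T: 24, now '.': 29
Total burnt (originally-T cells now '.'): 23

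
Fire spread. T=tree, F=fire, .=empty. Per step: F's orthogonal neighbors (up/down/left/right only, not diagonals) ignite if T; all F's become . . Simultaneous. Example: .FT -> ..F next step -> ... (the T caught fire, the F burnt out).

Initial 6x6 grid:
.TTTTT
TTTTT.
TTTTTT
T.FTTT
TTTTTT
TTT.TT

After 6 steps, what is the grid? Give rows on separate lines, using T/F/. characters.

Step 1: 3 trees catch fire, 1 burn out
  .TTTTT
  TTTTT.
  TTFTTT
  T..FTT
  TTFTTT
  TTT.TT
Step 2: 7 trees catch fire, 3 burn out
  .TTTTT
  TTFTT.
  TF.FTT
  T...FT
  TF.FTT
  TTF.TT
Step 3: 9 trees catch fire, 7 burn out
  .TFTTT
  TF.FT.
  F...FT
  T....F
  F...FT
  TF..TT
Step 4: 9 trees catch fire, 9 burn out
  .F.FTT
  F...F.
  .....F
  F.....
  .....F
  F...FT
Step 5: 2 trees catch fire, 9 burn out
  ....FT
  ......
  ......
  ......
  ......
  .....F
Step 6: 1 trees catch fire, 2 burn out
  .....F
  ......
  ......
  ......
  ......
  ......

.....F
......
......
......
......
......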